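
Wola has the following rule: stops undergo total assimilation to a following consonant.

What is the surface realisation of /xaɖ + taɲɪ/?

/ɖ/ is the segment targeted by the rule; it sits immediately before /t/, so it assimilates completely and surfaces as [t].

[xattaɲɪ]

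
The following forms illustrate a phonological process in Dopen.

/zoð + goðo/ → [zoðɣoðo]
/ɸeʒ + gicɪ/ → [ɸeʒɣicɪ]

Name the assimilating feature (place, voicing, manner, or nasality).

manner

Comparing underlying and surface forms, /g/ → [ɣ] is the alternation; the neighbouring /ð/ is constant.
The change stop → fricative matches the manner of the preceding /ð/, identifying this as manner assimilation.
Checking the remaining alternation: /g/ → [ɣ] after /ʒ/ (stop → fricative, matching a fricative) — only manner changes, and always toward the preceding segment.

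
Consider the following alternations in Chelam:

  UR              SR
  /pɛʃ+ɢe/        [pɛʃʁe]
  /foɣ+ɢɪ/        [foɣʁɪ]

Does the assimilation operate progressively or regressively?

The segment that alternates is /ɢ/, which surfaces as [ʁ] when adjacent to /ʃ/.
The change stop → fricative matches the manner of the preceding /ʃ/, identifying this as manner assimilation.
The same holds elsewhere in the data: /ɢ/ → [ʁ] after /ɣ/ (stop → fricative, matching a fricative) — only manner changes, and always toward the preceding segment.
Since the segment that changes follows the conditioning segment, the assimilation is progressive.

progressive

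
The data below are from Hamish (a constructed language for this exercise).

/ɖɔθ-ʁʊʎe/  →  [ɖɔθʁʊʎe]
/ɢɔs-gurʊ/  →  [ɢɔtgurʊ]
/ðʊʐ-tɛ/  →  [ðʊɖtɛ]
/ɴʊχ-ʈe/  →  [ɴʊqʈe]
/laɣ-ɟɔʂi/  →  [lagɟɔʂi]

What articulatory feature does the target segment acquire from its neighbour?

manner

Comparing underlying and surface forms, /s/ → [t] is the alternation; the neighbouring /g/ is constant.
/s/ is a fricative while /g/ is a stop; the output [t] is a stop, matching the trigger — so the feature that spreads is manner.
The other alternating forms pattern the same way: /ʐ/ → [ɖ] before /t/ (fricative → stop, matching a stop); /χ/ → [q] before /ʈ/ (fricative → stop, matching a stop); /ɣ/ → [g] before /ɟ/ (fricative → stop, matching a stop) — only manner changes, and always toward the following segment.
No alternation appears in [ɖɔθʁʊʎe]: there the adjacent consonants already agree in manner (/θ/ and /ʁ/ are both fricatives), so this form is consistent with the same rule.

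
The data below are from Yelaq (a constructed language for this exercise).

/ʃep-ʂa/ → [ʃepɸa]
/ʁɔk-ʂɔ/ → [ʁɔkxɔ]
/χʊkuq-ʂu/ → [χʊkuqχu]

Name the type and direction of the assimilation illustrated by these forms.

progressive place assimilation

Underlying /ʂ/ is realised as [ɸ] next to /p/; /p/ itself does not change.
/ʂ/ is retroflex while /p/ is bilabial; the output [ɸ] is bilabial, matching the trigger — so the feature that spreads is place.
Manner and voice are unchanged, so the assimilation is partial, not total.
The same holds elsewhere in the data: /ʂ/ → [x] after /k/ (retroflex → velar, matching velar); /ʂ/ → [χ] after /q/ (retroflex → uvular, matching uvular) — only place changes, and always toward the preceding segment.
The trigger is the preceding segment, so the direction is progressive (perseverative).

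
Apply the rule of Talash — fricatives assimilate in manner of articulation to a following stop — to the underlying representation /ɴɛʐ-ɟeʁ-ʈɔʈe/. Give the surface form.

The rule targets /ʐ/ (voiced retroflex fricative), which sits before the trigger /ɟ/ (stop).
Changing only its manner to stop gives [ɖ] — the voiced retroflex stop.
At the second juncture, /ʁ/ likewise becomes [ɢ] adjacent to /ʈ/.

[ɴɛɖɟeɢʈɔʈe]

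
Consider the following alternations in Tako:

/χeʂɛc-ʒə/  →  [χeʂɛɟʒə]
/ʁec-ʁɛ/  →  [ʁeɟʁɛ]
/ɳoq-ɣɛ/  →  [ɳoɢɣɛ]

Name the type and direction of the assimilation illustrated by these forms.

regressive voicing assimilation

Underlying /c/ is realised as [ɟ] next to /ʒ/; /ʒ/ itself does not change.
/c/ is voiceless while /ʒ/ is voiced; the output [ɟ] is voiced, matching the trigger — so the feature that spreads is voicing.
Place and manner are unchanged, so the assimilation is partial, not total.
Checking the remaining alternations: /c/ → [ɟ] before /ʁ/ (voiceless → voiced, matching voiced); /q/ → [ɢ] before /ɣ/ (voiceless → voiced, matching voiced) — only voicing changes, and always toward the following segment.
The trigger is the following segment, so the direction is regressive (anticipatory).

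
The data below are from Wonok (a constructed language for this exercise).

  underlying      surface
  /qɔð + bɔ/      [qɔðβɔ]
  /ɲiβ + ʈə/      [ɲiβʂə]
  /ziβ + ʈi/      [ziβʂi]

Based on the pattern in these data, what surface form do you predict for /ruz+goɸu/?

[ruzɣoɸu]

The data show progressive manner assimilation: /b/ → [β] after /ð/; /ʈ/ → [ʂ] after /β/. In each pair only manner changes, matching the preceding consonant, while place and voice stay constant.
The rule targets /g/ (voiced velar stop), which sits after the trigger /z/ (fricative).
The voiced velar fricative is [ɣ], so /g/ → [ɣ].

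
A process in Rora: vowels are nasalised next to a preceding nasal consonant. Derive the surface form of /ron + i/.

[ronĩ]

/i/ sits next to the nasal /n/ and is therefore nasalised to [ĩ].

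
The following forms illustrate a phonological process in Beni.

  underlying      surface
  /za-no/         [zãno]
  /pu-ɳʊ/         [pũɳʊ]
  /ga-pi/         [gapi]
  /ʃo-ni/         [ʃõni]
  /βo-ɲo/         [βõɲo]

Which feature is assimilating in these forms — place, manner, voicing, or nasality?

nasality

The vowel /a/ surfaces as nasalised [ã] next to the following nasal /n/ — it has acquired the [+nasal] feature of its neighbour.
The other forms show the same pattern: /u/ → [ũ] before /ɳ/; /o/ → [õ] before /n/; /o/ → [õ] before /ɲ/ — each time a vowel is nasalised next to a following nasal.
No change occurs in [gapi] because the vowel at the boundary is adjacent to an oral consonant, not a nasal (/a/ next to /p/).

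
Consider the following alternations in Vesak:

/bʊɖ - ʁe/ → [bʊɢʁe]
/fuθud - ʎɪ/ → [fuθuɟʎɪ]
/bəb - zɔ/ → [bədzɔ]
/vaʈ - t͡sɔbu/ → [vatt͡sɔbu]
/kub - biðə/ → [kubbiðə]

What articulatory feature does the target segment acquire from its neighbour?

Underlying /ɖ/ is realised as [ɢ] next to /ʁ/; /ʁ/ itself does not change.
The change retroflex → uvular matches the place of the following /ʁ/, identifying this as place assimilation.
Checking the remaining alternations: /d/ → [ɟ] before /ʎ/ (alveolar → palatal, matching palatal); /b/ → [d] before /z/ (bilabial → alveolar, matching alveolar); /ʈ/ → [t] before /t͡s/ (retroflex → alveolar, matching alveolar) — only place changes, and always toward the following segment.
Nothing changes in [kubbiðə]: there the adjacent consonants already agree in place (/b/ and /b/ are both bilabial), so this form is consistent with the same rule.

place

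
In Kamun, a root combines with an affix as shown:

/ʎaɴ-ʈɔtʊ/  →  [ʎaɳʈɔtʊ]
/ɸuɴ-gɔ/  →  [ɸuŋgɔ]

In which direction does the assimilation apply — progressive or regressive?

regressive

The segment that alternates is /ɴ/, which surfaces as [ɳ] when adjacent to /ʈ/.
/ɴ/ is uvular while /ʈ/ is retroflex; the output [ɳ] is retroflex, matching the trigger — so the feature that spreads is place.
The same holds elsewhere in the data: /ɴ/ → [ŋ] before /g/ (uvular → velar, matching velar) — only place changes, and always toward the following segment.
The trigger is the following segment, so the direction is regressive (anticipatory).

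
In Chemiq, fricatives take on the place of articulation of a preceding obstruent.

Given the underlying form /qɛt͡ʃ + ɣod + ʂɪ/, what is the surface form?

[qɛt͡ʃʒodsɪ]

The rule targets /ɣ/ (voiced velar fricative), which sits after the trigger /t͡ʃ/ (postalveolar).
Changing only its place to postalveolar gives [ʒ] — the voiced postalveolar fricative.
The same rule applies at the second boundary: /ʂ/ → [s] next to /d/.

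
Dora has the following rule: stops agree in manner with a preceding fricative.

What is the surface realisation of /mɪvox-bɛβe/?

[mɪvoxβɛβe]

/b/ is a voiced bilabial stop. The preceding trigger /x/ is a fricative, so /b/ must become a fricative as well.
A voiced bilabial fricative is [β], so the surface segment is [β].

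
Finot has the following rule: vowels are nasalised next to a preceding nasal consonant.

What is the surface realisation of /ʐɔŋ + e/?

[ʐɔŋẽ]

/e/ sits next to the nasal /ŋ/ and is therefore nasalised to [ẽ].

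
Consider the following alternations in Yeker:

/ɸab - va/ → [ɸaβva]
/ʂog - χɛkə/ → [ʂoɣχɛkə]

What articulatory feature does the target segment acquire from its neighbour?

The segment that alternates is /b/, which surfaces as [β] when adjacent to /v/.
The change stop → fricative matches the manner of the following /v/, identifying this as manner assimilation.
Checking the remaining alternation: /g/ → [ɣ] before /χ/ (stop → fricative, matching a fricative) — only manner changes, and always toward the following segment.

manner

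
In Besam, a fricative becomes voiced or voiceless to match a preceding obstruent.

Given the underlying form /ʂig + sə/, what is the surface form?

[ʂigzə]

/s/ is a voiceless alveolar fricative. The preceding trigger /g/ is voiced, so /s/ must become voiced as well.
The voiced alveolar fricative is [z], so /s/ → [z].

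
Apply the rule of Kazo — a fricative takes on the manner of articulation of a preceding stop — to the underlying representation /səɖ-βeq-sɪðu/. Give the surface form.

[səɖbeqtɪðu]

The rule targets /β/ (voiced bilabial fricative), which sits after the trigger /ɖ/ (stop).
The voiced bilabial stop is [b], so /β/ → [b].
At the second juncture, /s/ likewise becomes [t] adjacent to /q/.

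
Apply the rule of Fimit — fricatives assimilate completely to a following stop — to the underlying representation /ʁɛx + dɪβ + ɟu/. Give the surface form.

[ʁɛddɪɟɟu]

/x/ is the segment targeted by the rule; it sits immediately before /d/, so it assimilates completely and surfaces as [d].
At the second juncture, /β/ likewise becomes [ɟ] adjacent to /ɟ/.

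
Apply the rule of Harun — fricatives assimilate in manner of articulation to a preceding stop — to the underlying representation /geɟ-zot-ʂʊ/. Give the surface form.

[geɟdotʈʊ]

The rule targets /z/ (voiced alveolar fricative), which sits after the trigger /ɟ/ (stop).
A voiced alveolar stop is [d], so the surface segment is [d].
At the second juncture, /ʂ/ likewise becomes [ʈ] adjacent to /t/.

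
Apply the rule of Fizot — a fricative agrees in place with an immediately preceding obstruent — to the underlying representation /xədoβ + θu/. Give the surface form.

/θ/ is a voiceless dental fricative. The preceding trigger /β/ is bilabial, so /θ/ must become bilabial as well.
Changing only its place to bilabial gives [ɸ] — the voiceless bilabial fricative.

[xədoβɸu]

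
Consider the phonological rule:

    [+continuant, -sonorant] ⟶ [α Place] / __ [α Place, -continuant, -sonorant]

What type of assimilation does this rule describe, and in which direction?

regressive place assimilation

The rule copies the place features (abbreviated [Place]) from the environment onto the target, so the assimilating feature is place.
Since the environment is written after the underscore, the trigger follows the target; the direction is regressive.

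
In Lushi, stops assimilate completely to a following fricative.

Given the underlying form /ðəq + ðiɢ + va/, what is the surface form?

/q/ is the segment targeted by the rule; it sits immediately before /ð/, so it assimilates completely and surfaces as [ð].
The same rule applies at the second boundary: /ɢ/ → [v] next to /v/.

[ðəððivva]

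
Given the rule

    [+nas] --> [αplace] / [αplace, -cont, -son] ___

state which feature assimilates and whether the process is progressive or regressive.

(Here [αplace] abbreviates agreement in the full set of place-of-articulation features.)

progressive place assimilation

The rule copies the place features (abbreviated [place]) from the environment onto the target, so the assimilating feature is place.
The conditioning segment sits to the left of the focus bar, meaning the trigger precedes the segment that changes — progressive assimilation.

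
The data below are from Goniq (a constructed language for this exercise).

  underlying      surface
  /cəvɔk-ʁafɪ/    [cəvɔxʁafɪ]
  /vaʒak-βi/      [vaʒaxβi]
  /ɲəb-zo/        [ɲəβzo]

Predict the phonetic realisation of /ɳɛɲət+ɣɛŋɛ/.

[ɳɛɲəsɣɛŋɛ]

The data show regressive manner assimilation: /k/ → [x] before /ʁ/; /k/ → [x] before /β/; /b/ → [β] before /z/. In each pair only manner changes, matching the following consonant, while place and voice stay constant.
/t/ is a voiceless alveolar stop. The following trigger /ɣ/ is a fricative, so /t/ must become a fricative as well.
A voiceless alveolar fricative is [s], so the surface segment is [s].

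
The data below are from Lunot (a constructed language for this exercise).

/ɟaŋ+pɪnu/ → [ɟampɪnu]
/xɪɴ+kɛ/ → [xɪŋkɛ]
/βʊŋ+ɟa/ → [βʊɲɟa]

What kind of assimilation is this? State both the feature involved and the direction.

The segment that alternates is /ŋ/, which surfaces as [m] when adjacent to /p/.
/ŋ/ is velar while /p/ is bilabial; the output [m] is bilabial, matching the trigger — so the feature that spreads is place.
Manner and voice are unchanged, so the assimilation is partial, not total.
The other alternating forms pattern the same way: /ɴ/ → [ŋ] before /k/ (uvular → velar, matching velar); /ŋ/ → [ɲ] before /ɟ/ (velar → palatal, matching palatal) — only place changes, and always toward the following segment.
Since the segment that changes precedes the conditioning segment, the assimilation is regressive.

regressive place assimilation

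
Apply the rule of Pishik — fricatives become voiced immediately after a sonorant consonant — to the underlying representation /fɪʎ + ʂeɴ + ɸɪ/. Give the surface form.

The rule targets /ʂ/ (voiceless retroflex fricative), which sits after the trigger /ʎ/ (voiced).
The voiced retroflex fricative is [ʐ], so /ʂ/ → [ʐ].
At the second juncture, /ɸ/ likewise becomes [β] adjacent to /ɴ/.

[fɪʎʐeɴβɪ]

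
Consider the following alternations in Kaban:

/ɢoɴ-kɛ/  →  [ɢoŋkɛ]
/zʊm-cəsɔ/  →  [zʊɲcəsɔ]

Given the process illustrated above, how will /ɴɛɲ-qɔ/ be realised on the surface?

The data show regressive place assimilation: /ɴ/ → [ŋ] before /k/; /m/ → [ɲ] before /c/. In each pair only place changes, matching the following consonant, while manner and voice stay constant.
The rule targets /ɲ/ (voiced palatal nasal), which sits before the trigger /q/ (uvular).
The voiced uvular nasal is [ɴ], so /ɲ/ → [ɴ].

[ɴɛɴqɔ]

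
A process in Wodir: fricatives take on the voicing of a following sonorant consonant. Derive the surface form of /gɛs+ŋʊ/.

[gɛzŋʊ]

/s/ is a voiceless alveolar fricative. The following trigger /ŋ/ is voiced, so /s/ must become voiced as well.
Changing only its voicing to voiced gives [z] — the voiced alveolar fricative.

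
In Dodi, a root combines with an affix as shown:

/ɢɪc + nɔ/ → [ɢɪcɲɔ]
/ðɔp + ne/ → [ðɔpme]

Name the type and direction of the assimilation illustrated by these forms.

progressive place assimilation

The segment that alternates is /n/, which surfaces as [ɲ] when adjacent to /c/.
/n/ is alveolar while /c/ is palatal; the output [ɲ] is palatal, matching the trigger — so the feature that spreads is place.
Manner and voice are unchanged, so the assimilation is partial, not total.
The other alternating form patterns the same way: /n/ → [m] after /p/ (alveolar → bilabial, matching bilabial) — only place changes, and always toward the preceding segment.
The trigger is the preceding segment, so the direction is progressive (perseverative).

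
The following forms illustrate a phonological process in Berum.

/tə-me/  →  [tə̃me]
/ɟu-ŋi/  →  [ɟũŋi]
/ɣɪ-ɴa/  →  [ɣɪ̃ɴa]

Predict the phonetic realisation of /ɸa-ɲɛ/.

The data show regressive nasality assimilation (vowel nasalisation): /ə/ → [ə̃] before /m/; /u/ → [ũ] before /ŋ/; /ɪ/ → [ɪ̃] before /ɴ/ — a vowel is nasalised by an immediately following nasal consonant.
/a/ sits next to the nasal /ɲ/ and is therefore nasalised to [ã].

[ɸãɲɛ]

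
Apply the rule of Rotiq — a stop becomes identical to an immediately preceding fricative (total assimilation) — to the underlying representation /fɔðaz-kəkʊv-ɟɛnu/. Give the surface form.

/k/ is the segment targeted by the rule; it sits immediately after /z/, so it assimilates completely and surfaces as [z].
At the second juncture, /ɟ/ likewise becomes [v] adjacent to /v/.

[fɔðazzəkʊvvɛnu]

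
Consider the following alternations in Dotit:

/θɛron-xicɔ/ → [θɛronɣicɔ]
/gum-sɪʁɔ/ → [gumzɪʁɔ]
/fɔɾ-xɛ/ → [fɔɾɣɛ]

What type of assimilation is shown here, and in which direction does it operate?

The segment that alternates is /x/, which surfaces as [ɣ] when adjacent to /n/.
/x/ is voiceless while /n/ is voiced; the output [ɣ] is voiced, matching the trigger — so the feature that spreads is voicing.
Place and manner are unchanged, so the assimilation is partial, not total.
The same holds elsewhere in the data: /s/ → [z] after /m/ (voiceless → voiced, matching voiced); /x/ → [ɣ] after /ɾ/ (voiceless → voiced, matching voiced) — only voicing changes, and always toward the preceding segment.
Since the segment that changes follows the conditioning segment, the assimilation is progressive.

progressive voicing assimilation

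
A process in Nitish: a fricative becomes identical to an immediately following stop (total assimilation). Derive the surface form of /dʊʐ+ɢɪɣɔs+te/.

/ʐ/ is the segment targeted by the rule; it sits immediately before /ɢ/, so it assimilates completely and surfaces as [ɢ].
At the second juncture, /s/ likewise becomes [t] adjacent to /t/.

[dʊɢɢɪɣɔtte]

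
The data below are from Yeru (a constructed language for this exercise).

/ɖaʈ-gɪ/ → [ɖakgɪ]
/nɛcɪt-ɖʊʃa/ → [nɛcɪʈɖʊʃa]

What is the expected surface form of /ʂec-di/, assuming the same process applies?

The data show regressive place assimilation: /ʈ/ → [k] before /g/; /t/ → [ʈ] before /ɖ/. In each pair only place changes, matching the following consonant, while manner and voice stay constant.
The rule targets /c/ (voiceless palatal stop), which sits before the trigger /d/ (alveolar).
A voiceless alveolar stop is [t], so the surface segment is [t].

[ʂetdi]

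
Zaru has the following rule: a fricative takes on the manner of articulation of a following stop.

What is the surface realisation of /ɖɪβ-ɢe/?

The rule targets /β/ (voiced bilabial fricative), which sits before the trigger /ɢ/ (stop).
The voiced bilabial stop is [b], so /β/ → [b].

[ɖɪbɢe]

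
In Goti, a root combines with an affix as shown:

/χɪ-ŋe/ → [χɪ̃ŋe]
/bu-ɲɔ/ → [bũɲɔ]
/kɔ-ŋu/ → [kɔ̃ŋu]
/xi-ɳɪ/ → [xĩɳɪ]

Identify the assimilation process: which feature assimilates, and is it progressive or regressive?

The vowel /ɪ/ surfaces as nasalised [ɪ̃] next to the following nasal /ŋ/ — it has acquired the [+nasal] feature of its neighbour.
The other forms show the same pattern: /u/ → [ũ] before /ɲ/; /ɔ/ → [ɔ̃] before /ŋ/; /i/ → [ĩ] before /ɳ/ — each time a vowel is nasalised next to a following nasal.
Because the conditioning nasal is to the right of the vowel that changes, the process is regressive (anticipatory).

regressive nasality assimilation (vowel nasalisation)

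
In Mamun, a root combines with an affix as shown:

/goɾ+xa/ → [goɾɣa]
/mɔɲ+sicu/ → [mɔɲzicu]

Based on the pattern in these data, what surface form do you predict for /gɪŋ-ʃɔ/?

[gɪŋʒɔ]

The data show progressive voicing assimilation: /x/ → [ɣ] after /ɾ/; /s/ → [z] after /ɲ/. In each pair only voicing changes, matching the preceding consonant, while place and manner stay constant.
/ʃ/ is a voiceless postalveolar fricative. The preceding trigger /ŋ/ is voiced, so /ʃ/ must become voiced as well.
The voiced postalveolar fricative is [ʒ], so /ʃ/ → [ʒ].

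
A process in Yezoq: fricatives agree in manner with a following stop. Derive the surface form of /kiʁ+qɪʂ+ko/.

[kiɢqɪʈko]

/ʁ/ is a voiced uvular fricative. The following trigger /q/ is a stop, so /ʁ/ must become a stop as well.
Changing only its manner to stop gives [ɢ] — the voiced uvular stop.
The same rule applies at the second boundary: /ʂ/ → [ʈ] next to /k/.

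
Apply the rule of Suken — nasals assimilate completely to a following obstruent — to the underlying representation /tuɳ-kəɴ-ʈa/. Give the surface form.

/ɳ/ is the segment targeted by the rule; it sits immediately before /k/, so it assimilates completely and surfaces as [k].
At the second juncture, /ɴ/ likewise becomes [ʈ] adjacent to /ʈ/.

[tukkəʈʈa]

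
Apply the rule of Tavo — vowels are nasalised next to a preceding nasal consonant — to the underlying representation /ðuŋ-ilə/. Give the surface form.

/i/ sits next to the nasal /ŋ/ and is therefore nasalised to [ĩ].

[ðuŋĩlə]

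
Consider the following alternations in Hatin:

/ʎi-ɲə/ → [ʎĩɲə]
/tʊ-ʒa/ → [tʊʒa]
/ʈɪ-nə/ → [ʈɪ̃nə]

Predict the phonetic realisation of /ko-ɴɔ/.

[kõɴɔ]

The data show regressive nasality assimilation (vowel nasalisation): /i/ → [ĩ] before /ɲ/; /ɪ/ → [ɪ̃] before /n/ — a vowel is nasalised by an immediately following nasal consonant.
No change occurs in [tʊʒa] because the vowel at the boundary is adjacent to an oral consonant, not a nasal (/ʊ/ next to /ʒ/).
/o/ sits next to the nasal /ɴ/ and is therefore nasalised to [õ].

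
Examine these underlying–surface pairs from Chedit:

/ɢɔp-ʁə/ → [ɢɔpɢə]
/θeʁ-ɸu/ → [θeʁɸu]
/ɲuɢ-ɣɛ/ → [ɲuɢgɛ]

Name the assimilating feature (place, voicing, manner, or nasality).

The segment that alternates is /ʁ/, which surfaces as [ɢ] when adjacent to /p/.
/ʁ/ is a fricative while /p/ is a stop; the output [ɢ] is a stop, matching the trigger — so the feature that spreads is manner.
The same holds elsewhere in the data: /ɣ/ → [g] after /ɢ/ (fricative → stop, matching a stop) — only manner changes, and always toward the preceding segment.
Nothing changes in [θeʁɸu]: there the adjacent consonants already agree in manner (/ɸ/ and /ʁ/ are both fricatives), so this form is consistent with the same rule.

manner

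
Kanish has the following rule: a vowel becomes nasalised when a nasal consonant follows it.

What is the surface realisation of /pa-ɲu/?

/a/ sits next to the nasal /ɲ/ and is therefore nasalised to [ã].

[pãɲu]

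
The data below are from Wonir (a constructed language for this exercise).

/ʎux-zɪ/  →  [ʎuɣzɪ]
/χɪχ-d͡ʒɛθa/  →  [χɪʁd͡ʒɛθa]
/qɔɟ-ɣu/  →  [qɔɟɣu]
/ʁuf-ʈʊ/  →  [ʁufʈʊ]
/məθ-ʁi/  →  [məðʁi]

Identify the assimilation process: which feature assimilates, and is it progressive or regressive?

The segment that alternates is /x/, which surfaces as [ɣ] when adjacent to /z/.
/x/ is voiceless while /z/ is voiced; the output [ɣ] is voiced, matching the trigger — so the feature that spreads is voicing.
Place and manner are unchanged, so the assimilation is partial, not total.
Checking the remaining alternations: /χ/ → [ʁ] before /d͡ʒ/ (voiceless → voiced, matching voiced); /θ/ → [ð] before /ʁ/ (voiceless → voiced, matching voiced) — only voicing changes, and always toward the following segment.
Nothing changes in [qɔɟɣu], [ʁufʈʊ]: there the adjacent consonants already agree in voicing (/ɟ/ and /ɣ/ are both voiced; /f/ and /ʈ/ are both voiceless), so these forms are consistent with the same rule.
The trigger is the following segment, so the direction is regressive (anticipatory).

regressive voicing assimilation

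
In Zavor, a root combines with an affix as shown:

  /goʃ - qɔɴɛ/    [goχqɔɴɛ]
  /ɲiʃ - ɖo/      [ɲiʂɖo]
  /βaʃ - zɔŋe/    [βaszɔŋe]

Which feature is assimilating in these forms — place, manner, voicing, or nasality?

Comparing underlying and surface forms, /ʃ/ → [χ] is the alternation; the neighbouring /q/ is constant.
The change postalveolar → uvular matches the place of the following /q/, identifying this as place assimilation.
The other alternating forms pattern the same way: /ʃ/ → [ʂ] before /ɖ/ (postalveolar → retroflex, matching retroflex); /ʃ/ → [s] before /z/ (postalveolar → alveolar, matching alveolar) — only place changes, and always toward the following segment.

place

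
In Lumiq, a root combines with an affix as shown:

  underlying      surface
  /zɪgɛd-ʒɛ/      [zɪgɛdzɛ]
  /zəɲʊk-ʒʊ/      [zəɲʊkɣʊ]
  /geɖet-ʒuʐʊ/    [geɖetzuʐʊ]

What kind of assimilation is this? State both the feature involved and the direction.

The segment that alternates is /ʒ/, which surfaces as [z] when adjacent to /d/.
The change postalveolar → alveolar matches the place of the preceding /d/, identifying this as place assimilation.
Manner and voice are unchanged, so the assimilation is partial, not total.
Checking the remaining alternations: /ʒ/ → [ɣ] after /k/ (postalveolar → velar, matching velar); /ʒ/ → [z] after /t/ (postalveolar → alveolar, matching alveolar) — only place changes, and always toward the preceding segment.
Since the segment that changes follows the conditioning segment, the assimilation is progressive.

progressive place assimilation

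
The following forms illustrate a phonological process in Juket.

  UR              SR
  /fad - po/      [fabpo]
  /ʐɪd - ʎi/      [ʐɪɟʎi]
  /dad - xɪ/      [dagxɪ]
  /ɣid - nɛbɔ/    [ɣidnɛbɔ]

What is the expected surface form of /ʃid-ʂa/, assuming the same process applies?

The data show regressive place assimilation: /d/ → [b] before /p/; /d/ → [ɟ] before /ʎ/; /d/ → [g] before /x/. In each pair only place changes, matching the following consonant, while manner and voice stay constant.
No alternation appears in [ɣidnɛbɔ]: there the adjacent consonants already agree in place (/d/ and /n/ are both alveolar), so this form is consistent with the same rule.
The rule targets /d/ (voiced alveolar stop), which sits before the trigger /ʂ/ (retroflex).
The voiced retroflex stop is [ɖ], so /d/ → [ɖ].

[ʃiɖʂa]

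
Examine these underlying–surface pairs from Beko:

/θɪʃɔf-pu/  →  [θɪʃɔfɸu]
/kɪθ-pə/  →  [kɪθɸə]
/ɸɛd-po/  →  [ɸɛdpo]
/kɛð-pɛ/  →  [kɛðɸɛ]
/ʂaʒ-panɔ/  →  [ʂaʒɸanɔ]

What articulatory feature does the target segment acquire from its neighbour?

manner

Underlying /p/ is realised as [ɸ] next to /f/; /f/ itself does not change.
/p/ is a stop while /f/ is a fricative; the output [ɸ] is a fricative, matching the trigger — so the feature that spreads is manner.
The same holds elsewhere in the data: /p/ → [ɸ] after /θ/ (stop → fricative, matching a fricative); /p/ → [ɸ] after /ð/ (stop → fricative, matching a fricative); /p/ → [ɸ] after /ʒ/ (stop → fricative, matching a fricative) — only manner changes, and always toward the preceding segment.
Nothing changes in [ɸɛdpo]: there the adjacent consonants already agree in manner (/p/ and /d/ are both stops), so this form is consistent with the same rule.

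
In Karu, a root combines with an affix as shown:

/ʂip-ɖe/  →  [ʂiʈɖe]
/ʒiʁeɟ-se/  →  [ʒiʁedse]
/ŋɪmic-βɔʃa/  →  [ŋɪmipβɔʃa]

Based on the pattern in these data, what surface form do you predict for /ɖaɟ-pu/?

[ɖabpu]

The data show regressive place assimilation: /p/ → [ʈ] before /ɖ/; /ɟ/ → [d] before /s/; /c/ → [p] before /β/. In each pair only place changes, matching the following consonant, while manner and voice stay constant.
/ɟ/ is a voiced palatal stop. The following trigger /p/ is bilabial, so /ɟ/ must become bilabial as well.
A voiced bilabial stop is [b], so the surface segment is [b].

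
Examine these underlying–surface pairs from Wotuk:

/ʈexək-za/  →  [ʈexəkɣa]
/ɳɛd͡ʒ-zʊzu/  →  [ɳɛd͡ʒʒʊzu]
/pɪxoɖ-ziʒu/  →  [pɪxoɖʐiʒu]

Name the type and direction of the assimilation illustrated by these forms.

progressive place assimilation

Underlying /z/ is realised as [ɣ] next to /k/; /k/ itself does not change.
/z/ is alveolar while /k/ is velar; the output [ɣ] is velar, matching the trigger — so the feature that spreads is place.
Manner and voice are unchanged, so the assimilation is partial, not total.
The other alternating forms pattern the same way: /z/ → [ʒ] after /d͡ʒ/ (alveolar → postalveolar, matching postalveolar); /z/ → [ʐ] after /ɖ/ (alveolar → retroflex, matching retroflex) — only place changes, and always toward the preceding segment.
Since the segment that changes follows the conditioning segment, the assimilation is progressive.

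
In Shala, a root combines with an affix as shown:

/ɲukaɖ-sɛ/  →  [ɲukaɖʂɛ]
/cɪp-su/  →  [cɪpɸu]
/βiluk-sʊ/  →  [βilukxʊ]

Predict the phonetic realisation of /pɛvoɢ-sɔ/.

The data show progressive place assimilation: /s/ → [ʂ] after /ɖ/; /s/ → [ɸ] after /p/; /s/ → [x] after /k/. In each pair only place changes, matching the preceding consonant, while manner and voice stay constant.
/s/ is a voiceless alveolar fricative. The preceding trigger /ɢ/ is uvular, so /s/ must become uvular as well.
Changing only its place to uvular gives [χ] — the voiceless uvular fricative.

[pɛvoɢχɔ]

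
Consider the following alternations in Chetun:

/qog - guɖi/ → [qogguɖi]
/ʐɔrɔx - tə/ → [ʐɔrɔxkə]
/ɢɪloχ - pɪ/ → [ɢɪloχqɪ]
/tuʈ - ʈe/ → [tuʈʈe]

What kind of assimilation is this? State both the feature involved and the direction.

progressive place assimilation

The segment that alternates is /t/, which surfaces as [k] when adjacent to /x/.
The change alveolar → velar matches the place of the preceding /x/, identifying this as place assimilation.
Manner and voice are unchanged, so the assimilation is partial, not total.
The other alternating form patterns the same way: /p/ → [q] after /χ/ (bilabial → uvular, matching uvular) — only place changes, and always toward the preceding segment.
No alternation appears in [qogguɖi], [tuʈʈe]: there the adjacent consonants already agree in place (/g/ and /g/ are both velar; /ʈ/ and /ʈ/ are both retroflex), so these forms are consistent with the same rule.
The trigger is the preceding segment, so the direction is progressive (perseverative).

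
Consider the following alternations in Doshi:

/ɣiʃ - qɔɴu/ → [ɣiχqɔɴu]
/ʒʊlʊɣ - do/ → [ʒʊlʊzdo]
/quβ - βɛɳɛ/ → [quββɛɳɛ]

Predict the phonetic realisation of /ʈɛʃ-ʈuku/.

The data show regressive place assimilation: /ʃ/ → [χ] before /q/; /ɣ/ → [z] before /d/. In each pair only place changes, matching the following consonant, while manner and voice stay constant.
Nothing changes in [quββɛɳɛ]: there the adjacent consonants already agree in place (/β/ and /β/ are both bilabial), so this form is consistent with the same rule.
/ʃ/ is a voiceless postalveolar fricative. The following trigger /ʈ/ is retroflex, so /ʃ/ must become retroflex as well.
A voiceless retroflex fricative is [ʂ], so the surface segment is [ʂ].

[ʈɛʂʈuku]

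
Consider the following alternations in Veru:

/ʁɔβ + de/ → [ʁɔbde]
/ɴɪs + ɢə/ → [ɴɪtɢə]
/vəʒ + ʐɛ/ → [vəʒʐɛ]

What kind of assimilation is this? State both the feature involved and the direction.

regressive manner assimilation

The segment that alternates is /β/, which surfaces as [b] when adjacent to /d/.
/β/ is a fricative while /d/ is a stop; the output [b] is a stop, matching the trigger — so the feature that spreads is manner.
Place and voice are unchanged, so the assimilation is partial, not total.
The other alternating form patterns the same way: /s/ → [t] before /ɢ/ (fricative → stop, matching a stop) — only manner changes, and always toward the following segment.
No alternation appears in [vəʒʐɛ]: there the adjacent consonants already agree in manner (/ʒ/ and /ʐ/ are both fricatives), so this form is consistent with the same rule.
Since the segment that changes precedes the conditioning segment, the assimilation is regressive.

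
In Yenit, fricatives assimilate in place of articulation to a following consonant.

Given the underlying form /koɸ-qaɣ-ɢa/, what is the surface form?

The rule targets /ɸ/ (voiceless bilabial fricative), which sits before the trigger /q/ (uvular).
The voiceless uvular fricative is [χ], so /ɸ/ → [χ].
At the second juncture, /ɣ/ likewise becomes [ʁ] adjacent to /ɢ/.

[koχqaʁɢa]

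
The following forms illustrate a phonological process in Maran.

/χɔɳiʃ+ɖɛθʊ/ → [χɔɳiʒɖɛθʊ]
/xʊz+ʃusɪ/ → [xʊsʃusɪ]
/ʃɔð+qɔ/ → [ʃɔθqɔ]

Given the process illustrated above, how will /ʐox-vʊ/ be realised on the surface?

[ʐoɣvʊ]

The data show regressive voicing assimilation: /ʃ/ → [ʒ] before /ɖ/; /z/ → [s] before /ʃ/; /ð/ → [θ] before /q/. In each pair only voicing changes, matching the following consonant, while place and manner stay constant.
The rule targets /x/ (voiceless velar fricative), which sits before the trigger /v/ (voiced).
Changing only its voicing to voiced gives [ɣ] — the voiced velar fricative.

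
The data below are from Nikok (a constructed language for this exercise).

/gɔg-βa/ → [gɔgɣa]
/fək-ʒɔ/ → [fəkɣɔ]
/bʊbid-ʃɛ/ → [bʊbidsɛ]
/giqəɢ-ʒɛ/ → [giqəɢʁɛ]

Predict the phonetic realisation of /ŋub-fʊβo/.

The data show progressive place assimilation: /β/ → [ɣ] after /g/; /ʒ/ → [ɣ] after /k/; /ʃ/ → [s] after /d/; /ʒ/ → [ʁ] after /ɢ/. In each pair only place changes, matching the preceding consonant, while manner and voice stay constant.
The rule targets /f/ (voiceless labiodental fricative), which sits after the trigger /b/ (bilabial).
The voiceless bilabial fricative is [ɸ], so /f/ → [ɸ].

[ŋubɸʊβo]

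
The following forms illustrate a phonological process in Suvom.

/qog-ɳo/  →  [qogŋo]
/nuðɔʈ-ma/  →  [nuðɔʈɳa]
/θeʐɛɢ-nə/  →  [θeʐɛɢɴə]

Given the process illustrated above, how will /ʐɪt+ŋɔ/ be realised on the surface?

[ʐɪtnɔ]

The data show progressive place assimilation: /ɳ/ → [ŋ] after /g/; /m/ → [ɳ] after /ʈ/; /n/ → [ɴ] after /ɢ/. In each pair only place changes, matching the preceding consonant, while manner and voice stay constant.
The rule targets /ŋ/ (voiced velar nasal), which sits after the trigger /t/ (alveolar).
Changing only its place to alveolar gives [n] — the voiced alveolar nasal.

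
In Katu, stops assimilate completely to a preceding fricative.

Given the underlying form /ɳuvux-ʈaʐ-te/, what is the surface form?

[ɳuvuxxaʐʐe]

/ʈ/ is the segment targeted by the rule; it sits immediately after /x/, so it assimilates completely and surfaces as [x].
At the second juncture, /t/ likewise becomes [ʐ] adjacent to /ʐ/.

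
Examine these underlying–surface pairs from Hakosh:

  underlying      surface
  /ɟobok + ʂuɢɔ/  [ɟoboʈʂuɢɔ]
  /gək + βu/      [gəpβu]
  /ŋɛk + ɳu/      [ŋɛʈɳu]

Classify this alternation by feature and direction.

Comparing underlying and surface forms, /k/ → [ʈ] is the alternation; the neighbouring /ʂ/ is constant.
/k/ is velar while /ʂ/ is retroflex; the output [ʈ] is retroflex, matching the trigger — so the feature that spreads is place.
Manner and voice are unchanged, so the assimilation is partial, not total.
Checking the remaining alternations: /k/ → [p] before /β/ (velar → bilabial, matching bilabial); /k/ → [ʈ] before /ɳ/ (velar → retroflex, matching retroflex) — only place changes, and always toward the following segment.
The trigger is the following segment, so the direction is regressive (anticipatory).

regressive place assimilation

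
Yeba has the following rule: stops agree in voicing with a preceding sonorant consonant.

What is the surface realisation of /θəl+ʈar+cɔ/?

[θəlɖarɟɔ]

The rule targets /ʈ/ (voiceless retroflex stop), which sits after the trigger /l/ (voiced).
Changing only its voicing to voiced gives [ɖ] — the voiced retroflex stop.
At the second juncture, /c/ likewise becomes [ɟ] adjacent to /r/.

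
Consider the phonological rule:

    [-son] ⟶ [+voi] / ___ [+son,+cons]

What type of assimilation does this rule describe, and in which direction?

The target ([-son], obstruents) acquires [+voi] next to a sonorant consonant ([+son,+cons]) — it takes on the voicing of its neighbour, so the feature that spreads is voicing.
Since the environment is written after the underscore, the trigger follows the target; the direction is regressive.

regressive voicing assimilation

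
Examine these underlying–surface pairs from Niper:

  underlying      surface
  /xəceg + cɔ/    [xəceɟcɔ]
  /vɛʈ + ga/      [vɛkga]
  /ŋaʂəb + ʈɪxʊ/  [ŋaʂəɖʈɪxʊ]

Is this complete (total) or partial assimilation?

The segment that alternates is /g/, which surfaces as [ɟ] when adjacent to /c/.
/g/ is velar while /c/ is palatal; the output [ɟ] is palatal, matching the trigger — so the feature that spreads is place.
Manner and voice are unchanged, so the assimilation is partial, not total.
The same holds elsewhere in the data: /ʈ/ → [k] before /g/ (retroflex → velar, matching velar); /b/ → [ɖ] before /ʈ/ (bilabial → retroflex, matching retroflex) — only place changes, and always toward the following segment.

partial assimilation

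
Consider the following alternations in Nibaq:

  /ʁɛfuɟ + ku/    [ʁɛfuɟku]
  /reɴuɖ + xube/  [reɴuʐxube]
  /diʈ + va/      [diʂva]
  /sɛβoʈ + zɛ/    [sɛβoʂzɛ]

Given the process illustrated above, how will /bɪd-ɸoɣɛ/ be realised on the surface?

[bɪzɸoɣɛ]

The data show regressive manner assimilation: /ɖ/ → [ʐ] before /x/; /ʈ/ → [ʂ] before /v/; /ʈ/ → [ʂ] before /z/. In each pair only manner changes, matching the following consonant, while place and voice stay constant.
No alternation appears in [ʁɛfuɟku]: there the adjacent consonants already agree in manner (/ɟ/ and /k/ are both stops), so this form is consistent with the same rule.
The rule targets /d/ (voiced alveolar stop), which sits before the trigger /ɸ/ (fricative).
Changing only its manner to fricative gives [z] — the voiced alveolar fricative.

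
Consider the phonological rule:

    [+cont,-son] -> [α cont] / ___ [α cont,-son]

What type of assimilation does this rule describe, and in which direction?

The rule copies [cont] (continuancy) from the environment onto the target fricatives; since [±cont] encodes the stop/fricative manner contrast, the assimilating dimension is manner.
The conditioning segment sits to the right of the focus bar, meaning the trigger follows the segment that changes — regressive assimilation.

regressive manner assimilation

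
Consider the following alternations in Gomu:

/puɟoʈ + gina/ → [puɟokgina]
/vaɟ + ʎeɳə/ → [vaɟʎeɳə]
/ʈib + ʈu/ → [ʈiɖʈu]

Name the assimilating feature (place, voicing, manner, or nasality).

place

Underlying /ʈ/ is realised as [k] next to /g/; /g/ itself does not change.
The change retroflex → velar matches the place of the following /g/, identifying this as place assimilation.
Checking the remaining alternation: /b/ → [ɖ] before /ʈ/ (bilabial → retroflex, matching retroflex) — only place changes, and always toward the following segment.
Nothing changes in [vaɟʎeɳə]: there the adjacent consonants already agree in place (/ɟ/ and /ʎ/ are both palatal), so this form is consistent with the same rule.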